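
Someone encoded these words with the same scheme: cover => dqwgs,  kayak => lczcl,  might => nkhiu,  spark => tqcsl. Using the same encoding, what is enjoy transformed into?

The shift depends on letter class: consonant c→d is +1, but vowel o→q is +2. Two shifts are in play — +2 for a/e/i/o/u, +1 for every other letter.
For enjoy: e(vowel)+2=g, n(cons)+1=o, j(cons)+1=k, o(vowel)+2=q, y(cons)+1=z.

gokqz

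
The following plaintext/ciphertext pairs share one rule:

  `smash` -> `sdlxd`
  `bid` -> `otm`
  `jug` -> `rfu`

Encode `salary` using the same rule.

The output letters match the input read backwards, each shifted +11: smash reversed is hsams. The word is reversed, then every letter is shifted forward by 11.
Applying it to salary: reverse → yralas; then shift: y+11=j, r+11=c, a+11=l, l+11=w, a+11=l, s+11=d.

jclwld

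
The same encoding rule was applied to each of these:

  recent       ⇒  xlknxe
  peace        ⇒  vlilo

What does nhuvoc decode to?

Letter i (0-indexed) is shifted by i+6, so successive shifts are 6, 7, 8, ….
Decoding nhuvoc: n−6=h, h−7=a, u−8=m, v−9=m, o−10=e, c−11=r.

hammer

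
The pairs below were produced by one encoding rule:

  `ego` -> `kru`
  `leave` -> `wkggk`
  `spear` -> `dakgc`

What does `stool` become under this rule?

deuuw

The rule splits by letter class: vowels +6, consonants +11.
Applying it to stool: s(cons)+11=d, t(cons)+11=e, o(vowel)+6=u, o(vowel)+6=u, l(cons)+11=w.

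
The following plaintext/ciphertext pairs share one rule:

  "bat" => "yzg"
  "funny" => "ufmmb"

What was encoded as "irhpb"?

Each pair mirrors across the alphabet (b↔y, a↔z, t↔g): positions sum to 25. Each letter is replaced by its mirror in the alphabet: a↔z, b↔y, c↔x, and so on (the Atbash cipher).
Decoding irhpb: i↔r, r↔i, h↔s, p↔k, b↔y.

risky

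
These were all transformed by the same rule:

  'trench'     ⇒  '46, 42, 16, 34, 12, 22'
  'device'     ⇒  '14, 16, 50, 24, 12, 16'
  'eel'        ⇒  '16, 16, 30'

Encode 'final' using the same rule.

t(#20)→46 and r(#18)→42: differences scale by 2, so n = 2·pos + 6. With a=1..z=26, the number is 2·pos + 6.
On final: f=6→18, i=9→24, n=14→34, a=1→8, l=12→30.

18, 24, 34, 8, 30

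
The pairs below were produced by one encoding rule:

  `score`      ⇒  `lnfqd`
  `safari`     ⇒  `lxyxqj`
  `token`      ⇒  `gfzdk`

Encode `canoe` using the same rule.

nxkfd

Treating letters as 0–25, the rule is x ↦ 21x + 23 (mod 26).
Applying it to canoe: c(2)→21·2+23≡13=n; a(0)→21·0+23≡23=x; n(13)→21·13+23≡10=k; o(14)→21·14+23≡5=f; e(4)→21·4+23≡3=d (all mod 26).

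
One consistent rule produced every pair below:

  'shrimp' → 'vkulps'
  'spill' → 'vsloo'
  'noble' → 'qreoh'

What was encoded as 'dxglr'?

Each letter is shifted forward by 3 in the alphabet (a Caesar shift of +3).
Decoding dxglr: d−3=a, x−3=u, g−3=d, l−3=i, r−3=o.

audio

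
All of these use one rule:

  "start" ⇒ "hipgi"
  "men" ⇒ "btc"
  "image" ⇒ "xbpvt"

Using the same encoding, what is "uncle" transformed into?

jcrat

Compare letters: s→h is +15, t→i is +15, a→p is +15 — a constant shift. Each letter is shifted forward by 15 in the alphabet (a Caesar shift of +15).
For uncle: u+15=j, n+15=c, c+15=r, l+15=a, e+15=t.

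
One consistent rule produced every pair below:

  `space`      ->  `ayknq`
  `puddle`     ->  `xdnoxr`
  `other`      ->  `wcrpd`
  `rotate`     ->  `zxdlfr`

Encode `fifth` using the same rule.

nrpet

Letter i (0-indexed) is shifted by i+8, so successive shifts are 8, 9, 10, ….
On fifth: f+8=n, i+9=r, f+10=p, t+11=e, h+12=t.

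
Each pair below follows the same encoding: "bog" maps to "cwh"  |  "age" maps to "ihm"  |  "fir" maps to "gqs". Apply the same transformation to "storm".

The rule splits by letter class: vowels +8, consonants +1.
For storm: s(cons)+1=t, t(cons)+1=u, o(vowel)+8=w, r(cons)+1=s, m(cons)+1=n.

tuwsn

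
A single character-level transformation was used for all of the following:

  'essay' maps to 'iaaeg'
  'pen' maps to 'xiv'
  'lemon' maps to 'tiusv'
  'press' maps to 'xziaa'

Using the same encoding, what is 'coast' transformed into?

Vowels shift forward by 4 and consonants shift forward by 8.
For coast: c(cons)+8=k, o(vowel)+4=s, a(vowel)+4=e, s(cons)+8=a, t(cons)+8=b.

kseab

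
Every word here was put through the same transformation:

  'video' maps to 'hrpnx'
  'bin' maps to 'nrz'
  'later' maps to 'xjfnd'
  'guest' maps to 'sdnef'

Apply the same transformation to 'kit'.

wrf

The shift depends on letter class: consonant v→h is +12, but vowel i→r is +9. Vowels shift forward by 9 and consonants shift forward by 12.
Applying it to kit: k(cons)+12=w, i(vowel)+9=r, t(cons)+12=f.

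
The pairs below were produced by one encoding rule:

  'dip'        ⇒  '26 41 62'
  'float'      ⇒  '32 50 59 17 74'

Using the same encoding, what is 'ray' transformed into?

d(#4)→26 and i(#9)→41: differences scale by 3, so n = 3·pos + 14. The formula is n = 3×(alphabet index, a=1) + 14.
On ray: r=18→68, a=1→17, y=25→89.

68 17 89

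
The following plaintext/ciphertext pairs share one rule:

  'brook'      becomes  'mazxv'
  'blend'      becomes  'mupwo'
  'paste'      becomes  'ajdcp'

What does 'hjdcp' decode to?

waste

The shifts repeat in a cycle of length 2: positions 0,1,… shift by +11, +9, then the pattern repeats.
Reversing it on hjdcp: h−11=w, j−9=a, d−11=s, c−9=t, p−11=e.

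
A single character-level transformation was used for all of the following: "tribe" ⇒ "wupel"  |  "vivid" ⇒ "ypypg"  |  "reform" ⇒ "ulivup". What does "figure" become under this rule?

ipjbul

The shift depends on letter class: consonant t→w is +3, but vowel i→p is +7. Vowels shift forward by 7 and consonants shift forward by 3.
On figure: f(cons)+3=i, i(vowel)+7=p, g(cons)+3=j, u(vowel)+7=b, r(cons)+3=u, e(vowel)+7=l.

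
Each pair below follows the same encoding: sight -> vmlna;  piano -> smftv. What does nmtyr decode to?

In sight: s→v is +3, i→m is +4, g→l is +5, h→n is +6 — the shift increases by 1 each position. Letter i (0-indexed) is shifted by i+3, so successive shifts are 3, 4, 5, ….
Undoing it on nmtyr: n−3=k, m−4=i, t−5=o, y−6=s, r−7=k.

kiosk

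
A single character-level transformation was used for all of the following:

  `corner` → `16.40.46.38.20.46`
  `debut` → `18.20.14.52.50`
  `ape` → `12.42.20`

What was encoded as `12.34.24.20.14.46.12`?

algebra

c(#3)→16 and o(#15)→40: differences scale by 2, so n = 2·pos + 10. With a=1..z=26, the number is 2·pos + 10.
Decoding 12.34.24.20.14.46.12: 12→(12−10)÷2=1=a, 34→(34−10)÷2=12=l, 24→(24−10)÷2=7=g, 20→(20−10)÷2=5=e, 14→(14−10)÷2=2=b, 46→(46−10)÷2=18=r, 12→(12−10)÷2=1=a.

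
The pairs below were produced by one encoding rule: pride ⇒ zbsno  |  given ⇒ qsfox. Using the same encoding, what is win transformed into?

Compare letters: p→z is +10, r→b is +10, i→s is +10 — a constant shift. It's a constant shift of +10 (ROT10).
On win: w+10=g, i+10=s, n+10=x.

gsx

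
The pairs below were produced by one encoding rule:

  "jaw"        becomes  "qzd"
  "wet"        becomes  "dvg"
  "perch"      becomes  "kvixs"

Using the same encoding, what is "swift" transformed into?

This is the alphabet-reversal cipher (Atbash): a becomes z, b becomes y, etc.
Applying it to swift: s↔h, w↔d, i↔r, f↔u, t↔g.

hdrug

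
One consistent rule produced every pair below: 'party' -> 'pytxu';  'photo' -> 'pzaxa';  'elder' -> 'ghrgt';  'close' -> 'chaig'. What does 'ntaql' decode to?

brown

This is an affine cipher: with a=0,…,z=25, each position x becomes (15x+24) mod 26.
Decoding ntaql: n(13)→7·(13−24)≡1=b; t(19)→7·(19−24)≡17=r; a(0)→7·(0−24)≡14=o; q(16)→7·(16−24)≡22=w; l(11)→7·(11−24)≡13=n (all mod 26).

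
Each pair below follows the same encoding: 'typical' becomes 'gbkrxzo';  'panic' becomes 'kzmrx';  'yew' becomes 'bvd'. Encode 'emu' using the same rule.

Each pair mirrors across the alphabet (t↔g, y↔b, p↔k): positions sum to 25. Letters are reflected about the middle of the alphabet (position → 25−position): Atbash.
On emu: e↔v, m↔n, u↔f.

vnf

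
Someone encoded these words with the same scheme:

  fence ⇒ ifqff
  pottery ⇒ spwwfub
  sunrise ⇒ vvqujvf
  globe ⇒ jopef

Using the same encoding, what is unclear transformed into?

The shift depends on letter class: consonant f→i is +3, but vowel e→f is +1. Vowels shift forward by 1 and consonants shift forward by 3.
Applying it to unclear: u(vowel)+1=v, n(cons)+3=q, c(cons)+3=f, l(cons)+3=o, e(vowel)+1=f, a(vowel)+1=b, r(cons)+3=u.

vqfofbu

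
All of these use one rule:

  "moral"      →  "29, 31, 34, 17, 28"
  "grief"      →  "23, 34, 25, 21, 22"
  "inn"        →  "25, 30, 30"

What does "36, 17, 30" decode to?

tan

m is letter #13 and maps to 29: an offset of 16. Each letter is replaced by its alphabet position (a=1..z=26) + 16.
Reversing it on 36, 17, 30: 36→(36−16)÷1=20=t, 17→(17−16)÷1=1=a, 30→(30−16)÷1=14=n.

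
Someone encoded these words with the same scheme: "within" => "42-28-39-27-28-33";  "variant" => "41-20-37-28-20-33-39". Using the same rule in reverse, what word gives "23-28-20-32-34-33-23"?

w is letter #23 and maps to 42: an offset of 19. Letters become their 1-based position plus 19 (so a→20, b→21, …).
Reversing it on 23-28-20-32-34-33-23: 23→(23−19)÷1=4=d, 28→(28−19)÷1=9=i, 20→(20−19)÷1=1=a, 32→(32−19)÷1=13=m, 34→(34−19)÷1=15=o, 33→(33−19)÷1=14=n, 23→(23−19)÷1=4=d.

diamond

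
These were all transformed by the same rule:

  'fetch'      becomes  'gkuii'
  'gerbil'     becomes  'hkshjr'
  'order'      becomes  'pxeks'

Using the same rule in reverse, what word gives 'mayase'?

luxury

Shifts by position in fetch: pos 0: f→g (+1), pos 1: e→k (+6), pos 2: t→u (+1), pos 3: c→i (+6) — repeating every 2. The shifts repeat in a cycle of length 2: positions 0,1,… shift by +1, +6, then the pattern repeats.
Undoing it on mayase: m−1=l, a−6=u, y−1=x, a−6=u, s−1=r, e−6=y.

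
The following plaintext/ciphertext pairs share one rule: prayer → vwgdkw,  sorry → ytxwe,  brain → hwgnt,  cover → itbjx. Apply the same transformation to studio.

yyaiot

Shifts by position in prayer: pos 0: p→v (+6), pos 1: r→w (+5), pos 2: a→g (+6), pos 3: y→d (+5) — repeating every 2. A repeating key of period 2 is used — shifts +6, +5 over and over.
Applying it to studio: s+6=y, t+5=y, u+6=a, d+5=i, i+6=o, o+5=t.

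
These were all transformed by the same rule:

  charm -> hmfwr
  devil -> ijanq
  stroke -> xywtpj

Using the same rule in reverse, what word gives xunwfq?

Compare letters: c→h is +5, h→m is +5, a→f is +5 — a constant shift. Every letter moves 5 places later in the alphabet, wrapping around z→a.
Reversing it on xunwfq: x−5=s, u−5=p, n−5=i, w−5=r, f−5=a, q−5=l.

spiral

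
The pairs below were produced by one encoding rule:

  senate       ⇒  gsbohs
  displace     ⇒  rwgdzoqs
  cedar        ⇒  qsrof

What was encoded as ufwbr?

grind

Compare letters: s→g is +14, e→s is +14, n→b is +14 — a constant shift. Each letter is shifted forward by 14 in the alphabet (a Caesar shift of +14).
Decoding ufwbr: u−14=g, f−14=r, w−14=i, b−14=n, r−14=d.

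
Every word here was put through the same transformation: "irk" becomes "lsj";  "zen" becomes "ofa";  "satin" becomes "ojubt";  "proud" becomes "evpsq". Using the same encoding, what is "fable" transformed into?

fmcbg

The output letters match the input read backwards, each shifted +1: irk reversed is kri. Two steps: reverse the string, then apply a Caesar shift of +1.
Applying it to fable: reverse → elbaf; then shift: e+1=f, l+1=m, b+1=c, a+1=b, f+1=g.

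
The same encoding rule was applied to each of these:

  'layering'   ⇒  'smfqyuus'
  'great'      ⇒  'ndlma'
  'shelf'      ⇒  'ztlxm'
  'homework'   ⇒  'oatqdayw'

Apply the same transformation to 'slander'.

Shifts by position in layering: pos 0: l→s (+7), pos 1: a→m (+12), pos 2: y→f (+7), pos 3: e→q (+12) — repeating every 2. The shifts repeat in a cycle of length 2: positions 0,1,… shift by +7, +12, then the pattern repeats.
On slander: s+7=z, l+12=x, a+7=h, n+12=z, d+7=k, e+12=q, r+7=y.

zxhzkqy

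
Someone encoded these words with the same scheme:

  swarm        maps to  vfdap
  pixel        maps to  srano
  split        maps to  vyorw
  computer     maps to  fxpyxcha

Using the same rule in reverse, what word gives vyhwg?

Shifts by position in swarm: pos 0: s→v (+3), pos 1: w→f (+9), pos 2: a→d (+3), pos 3: r→a (+9) — repeating every 2. It's a Vigenère-style cipher with numeric key [3,9]: position i shifts by key[i mod 2].
Undoing it on vyhwg: v−3=s, y−9=p, h−3=e, w−9=n, g−3=d.

spend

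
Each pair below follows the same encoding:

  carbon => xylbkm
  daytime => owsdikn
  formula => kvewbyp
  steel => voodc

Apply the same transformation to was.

ckg

Read the word backwards and shift each letter +10.
On was: reverse → saw; then shift: s+10=c, a+10=k, w+10=g.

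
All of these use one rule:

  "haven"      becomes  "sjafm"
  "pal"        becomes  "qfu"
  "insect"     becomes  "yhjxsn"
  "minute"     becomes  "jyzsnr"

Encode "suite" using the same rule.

jynzx

The output letters match the input read backwards, each shifted +5: haven reversed is nevah. Read the word backwards and shift each letter +5.
Applying it to suite: reverse → etius; then shift: e+5=j, t+5=y, i+5=n, u+5=z, s+5=x.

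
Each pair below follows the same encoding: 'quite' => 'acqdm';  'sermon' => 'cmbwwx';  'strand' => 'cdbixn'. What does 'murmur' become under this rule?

wcbwcb

Vowels shift forward by 8 and consonants shift forward by 10.
On murmur: m(cons)+10=w, u(vowel)+8=c, r(cons)+10=b, m(cons)+10=w, u(vowel)+8=c, r(cons)+10=b.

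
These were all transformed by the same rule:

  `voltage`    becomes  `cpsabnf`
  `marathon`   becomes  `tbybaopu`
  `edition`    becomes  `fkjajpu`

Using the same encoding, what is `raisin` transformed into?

ybjzju

The shift depends on letter class: consonant v→c is +7, but vowel o→p is +1. Vowels shift forward by 1 and consonants shift forward by 7.
On raisin: r(cons)+7=y, a(vowel)+1=b, i(vowel)+1=j, s(cons)+7=z, i(vowel)+1=j, n(cons)+7=u.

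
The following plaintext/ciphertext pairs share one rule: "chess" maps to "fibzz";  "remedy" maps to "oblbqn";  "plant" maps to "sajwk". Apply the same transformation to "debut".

qbuvk

Treating letters as 0–25, the rule is x ↦ 11x + 9 (mod 26).
On debut: d(3)→11·3+9≡16=q; e(4)→11·4+9≡1=b; b(1)→11·1+9≡20=u; u(20)→11·20+9≡21=v; t(19)→11·19+9≡10=k (all mod 26).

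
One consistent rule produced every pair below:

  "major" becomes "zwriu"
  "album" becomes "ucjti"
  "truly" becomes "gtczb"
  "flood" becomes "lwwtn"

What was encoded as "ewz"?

row

Two steps: reverse the string, then apply a Caesar shift of +8.
Reversing it on ewz: shift back: e−8=w, w−8=o, z−8=r → wor; then reverse → row.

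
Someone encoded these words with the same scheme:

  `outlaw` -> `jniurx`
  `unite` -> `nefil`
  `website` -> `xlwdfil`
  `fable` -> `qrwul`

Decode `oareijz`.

phantom

o(14)→j(9) and u(20)→n(13) fit y≡5x+17 (mod 26); the inverse of 5 mod 26 is 21. This is an affine cipher: with a=0,…,z=25, each position x becomes (5x+17) mod 26.
Undoing it on oareijz: o(14)→21·(14−17)≡15=p; a(0)→21·(0−17)≡7=h; r(17)→21·(17−17)≡0=a; e(4)→21·(4−17)≡13=n; i(8)→21·(8−17)≡19=t; j(9)→21·(9−17)≡14=o; z(25)→21·(25−17)≡12=m (all mod 26).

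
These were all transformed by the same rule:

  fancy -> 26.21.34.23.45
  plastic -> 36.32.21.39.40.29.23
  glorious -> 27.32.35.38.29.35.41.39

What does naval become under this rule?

34.21.42.21.32

f is letter #6 and maps to 26: an offset of 20. Each letter is replaced by its alphabet position (a=1..z=26) + 20.
For naval: n=14→34, a=1→21, v=22→42, a=1→21, l=12→32.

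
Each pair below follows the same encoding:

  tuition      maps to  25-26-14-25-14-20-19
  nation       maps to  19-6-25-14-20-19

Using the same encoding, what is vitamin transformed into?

The number is (letter's place in the alphabet, a=1) + 5.
Applying it to vitamin: v=22→27, i=9→14, t=20→25, a=1→6, m=13→18, i=9→14, n=14→19.

27-14-25-6-18-14-19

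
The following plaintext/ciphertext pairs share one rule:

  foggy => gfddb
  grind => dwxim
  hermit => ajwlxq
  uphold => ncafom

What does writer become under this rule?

hwxqjw

Treating letters as 0–25, the rule is x ↦ 23x + 21 (mod 26).
Applying it to writer: w(22)→23·22+21≡7=h; r(17)→23·17+21≡22=w; i(8)→23·8+21≡23=x; t(19)→23·19+21≡16=q; e(4)→23·4+21≡9=j; r(17)→23·17+21≡22=w (all mod 26).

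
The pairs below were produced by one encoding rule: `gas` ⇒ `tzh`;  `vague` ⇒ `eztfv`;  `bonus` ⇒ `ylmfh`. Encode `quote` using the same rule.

Each letter is replaced by its mirror in the alphabet: a↔z, b↔y, c↔x, and so on (the Atbash cipher).
Applying it to quote: q↔j, u↔f, o↔l, t↔g, e↔v.

jflgv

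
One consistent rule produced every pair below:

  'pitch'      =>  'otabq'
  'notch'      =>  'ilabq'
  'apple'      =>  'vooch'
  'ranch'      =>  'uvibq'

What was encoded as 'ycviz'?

blank

p(15)→o(14) and i(8)→t(19) fit y≡3x+21 (mod 26); the inverse of 3 mod 26 is 9. This is an affine cipher: with a=0,…,z=25, each position x becomes (3x+21) mod 26.
Reversing it on ycviz: y(24)→9·(24−21)≡1=b; c(2)→9·(2−21)≡11=l; v(21)→9·(21−21)≡0=a; i(8)→9·(8−21)≡13=n; z(25)→9·(25−21)≡10=k (all mod 26).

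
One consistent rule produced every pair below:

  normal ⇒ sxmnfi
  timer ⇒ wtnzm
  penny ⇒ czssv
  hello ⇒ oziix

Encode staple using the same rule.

n(13)→s(18) and o(14)→x(23) fit y≡5x+5 (mod 26); the inverse of 5 mod 26 is 21. This is an affine cipher: with a=0,…,z=25, each position x becomes (5x+5) mod 26.
For staple: s(18)→5·18+5≡17=r; t(19)→5·19+5≡22=w; a(0)→5·0+5≡5=f; p(15)→5·15+5≡2=c; l(11)→5·11+5≡8=i; e(4)→5·4+5≡25=z (all mod 26).

rwfciz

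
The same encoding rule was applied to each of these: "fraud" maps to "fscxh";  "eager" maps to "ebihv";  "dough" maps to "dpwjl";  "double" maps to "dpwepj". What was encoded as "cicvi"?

In fraud: f→f is +0, r→s is +1, a→c is +2, u→x is +3 — the shift increases by 1 each position. Each letter shifts forward by its position index (0, 1, 2, …) — the shift grows by one for each successive letter.
Undoing it on cicvi: c−0=c, i−1=h, c−2=a, v−3=s, i−4=e.

chase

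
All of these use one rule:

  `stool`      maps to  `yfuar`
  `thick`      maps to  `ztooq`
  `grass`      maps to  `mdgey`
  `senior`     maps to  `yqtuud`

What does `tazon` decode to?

notch

Shifts by position in stool: pos 0: s→y (+6), pos 1: t→f (+12), pos 2: o→u (+6), pos 3: o→a (+12) — repeating every 2. It's a Vigenère-style cipher with numeric key [6,12]: position i shifts by key[i mod 2].
Decoding tazon: t−6=n, a−12=o, z−6=t, o−12=c, n−6=h.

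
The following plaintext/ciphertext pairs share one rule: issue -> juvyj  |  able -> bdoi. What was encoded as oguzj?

In issue: i→j is +1, s→u is +2, s→v is +3, u→y is +4 — the shift increases by 1 each position. The shift increases by 1 at each position, starting from +1: 1, 2, 3, ….
Undoing it on oguzj: o−1=n, g−2=e, u−3=r, z−4=v, j−5=e.

nerve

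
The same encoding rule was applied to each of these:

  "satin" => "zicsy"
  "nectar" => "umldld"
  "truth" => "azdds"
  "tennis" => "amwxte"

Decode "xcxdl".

In satin: s→z is +7, a→i is +8, t→c is +9, i→s is +10 — the shift increases by 1 each position. Letter i (0-indexed) is shifted by i+7, so successive shifts are 7, 8, 9, ….
Undoing it on xcxdl: x−7=q, c−8=u, x−9=o, d−10=t, l−11=a.

quota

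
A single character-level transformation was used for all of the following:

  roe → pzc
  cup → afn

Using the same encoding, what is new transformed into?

The output letters match the input read backwards, each shifted +11: roe reversed is eor. Read the word backwards and shift each letter +11.
On new: reverse → wen; then shift: w+11=h, e+11=p, n+11=y.

hpy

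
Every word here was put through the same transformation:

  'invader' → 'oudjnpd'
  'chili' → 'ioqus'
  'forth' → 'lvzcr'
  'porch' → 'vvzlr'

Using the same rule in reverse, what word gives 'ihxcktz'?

Each letter shifts forward by (position + 6), i.e. 6, 7, 8, … — the shift grows by one for each successive letter.
Decoding ihxcktz: i−6=c, h−7=a, x−8=p, c−9=t, k−10=a, t−11=i, z−12=n.

captain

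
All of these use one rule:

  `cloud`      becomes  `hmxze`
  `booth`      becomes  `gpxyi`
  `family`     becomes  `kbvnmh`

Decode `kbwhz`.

fancy

Shifts by position in cloud: pos 0: c→h (+5), pos 1: l→m (+1), pos 2: o→x (+9), pos 3: u→z (+5), pos 4: d→e (+1) — repeating every 3. The shifts repeat in a cycle of length 3: positions 0,1,… shift by +5, +1, +9, then the pattern repeats.
Reversing it on kbwhz: k−5=f, b−1=a, w−9=n, h−5=c, z−1=y.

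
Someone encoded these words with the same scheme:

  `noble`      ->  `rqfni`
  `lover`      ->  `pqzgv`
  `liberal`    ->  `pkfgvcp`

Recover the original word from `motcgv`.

Shifts by position in noble: pos 0: n→r (+4), pos 1: o→q (+2), pos 2: b→f (+4), pos 3: l→n (+2) — repeating every 2. A repeating key of period 2 is used — shifts +4, +2 over and over.
Reversing it on motcgv: m−4=i, o−2=m, t−4=p, c−2=a, g−4=c, v−2=t.

impact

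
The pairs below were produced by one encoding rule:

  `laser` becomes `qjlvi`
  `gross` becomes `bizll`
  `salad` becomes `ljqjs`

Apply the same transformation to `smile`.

l(11)→q(16) and a(0)→j(9) fit y≡3x+9 (mod 26); the inverse of 3 mod 26 is 9. Treating letters as 0–25, the rule is x ↦ 3x + 9 (mod 26).
For smile: s(18)→3·18+9≡11=l; m(12)→3·12+9≡19=t; i(8)→3·8+9≡7=h; l(11)→3·11+9≡16=q; e(4)→3·4+9≡21=v (all mod 26).

lthqv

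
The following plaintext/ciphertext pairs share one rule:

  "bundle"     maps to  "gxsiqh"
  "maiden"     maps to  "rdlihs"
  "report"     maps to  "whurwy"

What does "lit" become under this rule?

qly

The rule splits by letter class: vowels +3, consonants +5.
On lit: l(cons)+5=q, i(vowel)+3=l, t(cons)+5=y.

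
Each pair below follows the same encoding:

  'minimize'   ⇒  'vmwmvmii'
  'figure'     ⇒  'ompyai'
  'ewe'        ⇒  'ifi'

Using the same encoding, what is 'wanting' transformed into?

Two shifts are in play — +4 for a/e/i/o/u, +9 for every other letter.
Applying it to wanting: w(cons)+9=f, a(vowel)+4=e, n(cons)+9=w, t(cons)+9=c, i(vowel)+4=m, n(cons)+9=w, g(cons)+9=p.

fewcmwp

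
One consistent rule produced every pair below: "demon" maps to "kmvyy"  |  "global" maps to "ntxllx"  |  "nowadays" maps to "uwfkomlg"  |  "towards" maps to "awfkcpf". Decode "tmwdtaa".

mention

In demon: d→k is +7, e→m is +8, m→v is +9, o→y is +10 — the shift increases by 1 each position. Each letter shifts forward by (position + 7), i.e. 7, 8, 9, … — the shift grows by one for each successive letter.
Decoding tmwdtaa: t−7=m, m−8=e, w−9=n, d−10=t, t−11=i, a−12=o, a−13=n.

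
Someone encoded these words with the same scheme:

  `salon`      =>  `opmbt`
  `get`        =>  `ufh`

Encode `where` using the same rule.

The output letters match the input read backwards, each shifted +1: salon reversed is nolas. Two steps: reverse the string, then apply a Caesar shift of +1.
Applying it to where: reverse → erehw; then shift: e+1=f, r+1=s, e+1=f, h+1=i, w+1=x.

fsfix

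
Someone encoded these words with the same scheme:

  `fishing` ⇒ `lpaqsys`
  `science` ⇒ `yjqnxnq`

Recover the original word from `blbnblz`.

In fishing: f→l is +6, i→p is +7, s→a is +8, h→q is +9 — the shift increases by 1 each position. The shift increases by 1 at each position, starting from +6: 6, 7, 8, ….
Decoding blbnblz: b−6=v, l−7=e, b−8=t, n−9=e, b−10=r, l−11=a, z−12=n.

veteran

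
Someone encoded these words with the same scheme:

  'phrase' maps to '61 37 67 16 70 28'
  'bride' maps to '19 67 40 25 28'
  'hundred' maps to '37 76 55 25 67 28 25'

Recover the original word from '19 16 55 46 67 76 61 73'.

bankrupt

p(#16)→61 and h(#8)→37: differences scale by 3, so n = 3·pos + 13. The formula is n = 3×(alphabet index, a=1) + 13.
Undoing it on 19 16 55 46 67 76 61 73: 19→(19−13)÷3=2=b, 16→(16−13)÷3=1=a, 55→(55−13)÷3=14=n, 46→(46−13)÷3=11=k, 67→(67−13)÷3=18=r, 76→(76−13)÷3=21=u, 61→(61−13)÷3=16=p, 73→(73−13)÷3=20=t.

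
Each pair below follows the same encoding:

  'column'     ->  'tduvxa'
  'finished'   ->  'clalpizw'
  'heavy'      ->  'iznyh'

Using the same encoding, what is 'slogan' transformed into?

pudfna

Each letter's alphabet position (a=0..z=25) is mapped through 3·x+13 mod 26 — an affine cipher.
For slogan: s(18)→3·18+13≡15=p; l(11)→3·11+13≡20=u; o(14)→3·14+13≡3=d; g(6)→3·6+13≡5=f; a(0)→3·0+13≡13=n; n(13)→3·13+13≡0=a (all mod 26).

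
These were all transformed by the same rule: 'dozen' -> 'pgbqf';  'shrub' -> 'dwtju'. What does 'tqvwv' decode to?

tutor

The output letters match the input read backwards, each shifted +2: dozen reversed is nezod. Read the word backwards and shift each letter +2.
Decoding tqvwv: shift back: t−2=r, q−2=o, v−2=t, w−2=u, v−2=t → rotut; then reverse → tutor.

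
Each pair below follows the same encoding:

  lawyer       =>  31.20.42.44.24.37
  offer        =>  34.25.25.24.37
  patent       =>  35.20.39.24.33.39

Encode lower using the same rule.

l is letter #12 and maps to 31: an offset of 19. Letters become their 1-based position plus 19 (so a→20, b→21, …).
On lower: l=12→31, o=15→34, w=23→42, e=5→24, r=18→37.

31.34.42.24.37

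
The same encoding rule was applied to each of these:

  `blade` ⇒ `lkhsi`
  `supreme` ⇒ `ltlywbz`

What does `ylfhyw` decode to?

Two steps: reverse the string, then apply a Caesar shift of +7.
Decoding ylfhyw: shift back: y−7=r, l−7=e, f−7=y, h−7=a, y−7=r, w−7=p → reyarp; then reverse → prayer.

prayer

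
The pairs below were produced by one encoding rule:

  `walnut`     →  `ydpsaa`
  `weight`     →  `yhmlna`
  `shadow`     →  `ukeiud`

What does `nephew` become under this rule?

phtmkd

In walnut: w→y is +2, a→d is +3, l→p is +4, n→s is +5 — the shift increases by 1 each position. Letter i (0-indexed) is shifted by i+2, so successive shifts are 2, 3, 4, ….
On nephew: n+2=p, e+3=h, p+4=t, h+5=m, e+6=k, w+7=d.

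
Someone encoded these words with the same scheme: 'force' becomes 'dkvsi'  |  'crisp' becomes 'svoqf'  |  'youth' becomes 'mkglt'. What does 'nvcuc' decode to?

f(5)→d(3) and o(14)→k(10) fit y≡21x+2 (mod 26); the inverse of 21 mod 26 is 5. Each letter's alphabet position (a=0..z=25) is mapped through 21·x+2 mod 26 — an affine cipher.
Reversing it on nvcuc: n(13)→5·(13−2)≡3=d; v(21)→5·(21−2)≡17=r; c(2)→5·(2−2)≡0=a; u(20)→5·(20−2)≡12=m; c(2)→5·(2−2)≡0=a (all mod 26).

drama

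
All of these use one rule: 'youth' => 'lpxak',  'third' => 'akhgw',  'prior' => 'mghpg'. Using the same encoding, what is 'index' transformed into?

y(24)→l(11) and o(14)→p(15) fit y≡23x+5 (mod 26); the inverse of 23 mod 26 is 17. Treating letters as 0–25, the rule is x ↦ 23x + 5 (mod 26).
For index: i(8)→23·8+5≡7=h; n(13)→23·13+5≡18=s; d(3)→23·3+5≡22=w; e(4)→23·4+5≡19=t; x(23)→23·23+5≡14=o (all mod 26).

hswto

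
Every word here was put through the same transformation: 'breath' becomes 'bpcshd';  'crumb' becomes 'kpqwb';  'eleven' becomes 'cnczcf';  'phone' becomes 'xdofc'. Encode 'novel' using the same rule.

Treating letters as 0–25, the rule is x ↦ 9x + 18 (mod 26).
On novel: n(13)→9·13+18≡5=f; o(14)→9·14+18≡14=o; v(21)→9·21+18≡25=z; e(4)→9·4+18≡2=c; l(11)→9·11+18≡13=n (all mod 26).

fozcn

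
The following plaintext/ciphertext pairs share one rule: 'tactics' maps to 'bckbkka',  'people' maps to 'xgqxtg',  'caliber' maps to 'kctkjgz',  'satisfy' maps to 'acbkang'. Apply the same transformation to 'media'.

The shift depends on letter class: consonant t→b is +8, but vowel a→c is +2. Vowels shift forward by 2 and consonants shift forward by 8.
On media: m(cons)+8=u, e(vowel)+2=g, d(cons)+8=l, i(vowel)+2=k, a(vowel)+2=c.

uglkc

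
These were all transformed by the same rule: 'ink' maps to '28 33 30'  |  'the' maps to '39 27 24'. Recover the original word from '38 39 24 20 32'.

i is letter #9 and maps to 28: an offset of 19. The number is (letter's place in the alphabet, a=1) + 19.
Undoing it on 38 39 24 20 32: 38→(38−19)÷1=19=s, 39→(39−19)÷1=20=t, 24→(24−19)÷1=5=e, 20→(20−19)÷1=1=a, 32→(32−19)÷1=13=m.

steam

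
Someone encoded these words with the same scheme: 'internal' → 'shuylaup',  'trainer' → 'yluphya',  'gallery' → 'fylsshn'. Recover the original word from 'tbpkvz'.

sodium

Read the word backwards and shift each letter +7.
Decoding tbpkvz: shift back: t−7=m, b−7=u, p−7=i, k−7=d, v−7=o, z−7=s → muidos; then reverse → sodium.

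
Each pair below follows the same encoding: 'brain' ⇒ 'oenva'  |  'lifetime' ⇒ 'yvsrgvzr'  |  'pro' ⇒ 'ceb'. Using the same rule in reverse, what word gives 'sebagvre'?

frontier

Every letter moves 13 places later in the alphabet, wrapping around z→a.
Undoing it on sebagvre: s−13=f, e−13=r, b−13=o, a−13=n, g−13=t, v−13=i, r−13=e, e−13=r.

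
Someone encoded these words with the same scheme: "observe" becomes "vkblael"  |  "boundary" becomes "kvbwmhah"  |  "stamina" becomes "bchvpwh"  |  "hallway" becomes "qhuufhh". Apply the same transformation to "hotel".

qvclu

The shift depends on letter class: consonant b→k is +9, but vowel o→v is +7. Vowels shift forward by 7 and consonants shift forward by 9.
On hotel: h(cons)+9=q, o(vowel)+7=v, t(cons)+9=c, e(vowel)+7=l, l(cons)+9=u.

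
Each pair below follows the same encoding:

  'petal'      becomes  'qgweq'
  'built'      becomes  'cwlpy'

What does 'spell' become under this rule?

Each letter shifts forward by (position + 1), i.e. 1, 2, 3, … — the shift grows by one for each successive letter.
On spell: s+1=t, p+2=r, e+3=h, l+4=p, l+5=q.

trhpq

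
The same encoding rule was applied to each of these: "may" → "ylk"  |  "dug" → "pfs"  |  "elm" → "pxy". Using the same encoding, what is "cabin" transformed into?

The shift depends on letter class: consonant m→y is +12, but vowel a→l is +11. Two shifts are in play — +11 for a/e/i/o/u, +12 for every other letter.
For cabin: c(cons)+12=o, a(vowel)+11=l, b(cons)+12=n, i(vowel)+11=t, n(cons)+12=z.

olntz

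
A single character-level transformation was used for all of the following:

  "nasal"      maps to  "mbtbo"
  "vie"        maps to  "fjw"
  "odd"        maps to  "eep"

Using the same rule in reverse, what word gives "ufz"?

The output letters match the input read backwards, each shifted +1: nasal reversed is lasan. The word is reversed, then every letter is shifted forward by 1.
Undoing it on ufz: shift back: u−1=t, f−1=e, z−1=y → tey; then reverse → yet.

yet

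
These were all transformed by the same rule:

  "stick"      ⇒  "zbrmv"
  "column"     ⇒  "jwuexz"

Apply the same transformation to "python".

Each letter shifts forward by (position + 7), i.e. 7, 8, 9, … — the shift grows by one for each successive letter.
Applying it to python: p+7=w, y+8=g, t+9=c, h+10=r, o+11=z, n+12=z.

wgcrzz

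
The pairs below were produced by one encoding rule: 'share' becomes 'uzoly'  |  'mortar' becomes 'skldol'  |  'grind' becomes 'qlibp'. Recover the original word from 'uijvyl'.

s(18)→u(20) and h(7)→z(25) fit y≡9x+14 (mod 26); the inverse of 9 mod 26 is 3. Each letter's alphabet position (a=0..z=25) is mapped through 9·x+14 mod 26 — an affine cipher.
Undoing it on uijvyl: u(20)→3·(20−14)≡18=s; i(8)→3·(8−14)≡8=i; j(9)→3·(9−14)≡11=l; v(21)→3·(21−14)≡21=v; y(24)→3·(24−14)≡4=e; l(11)→3·(11−14)≡17=r (all mod 26).

silver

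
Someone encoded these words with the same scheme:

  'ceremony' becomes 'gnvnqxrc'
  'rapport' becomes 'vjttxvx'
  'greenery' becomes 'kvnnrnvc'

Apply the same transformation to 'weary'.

anjvc

The shift depends on letter class: consonant c→g is +4, but vowel e→n is +9. Vowels shift forward by 9 and consonants shift forward by 4.
For weary: w(cons)+4=a, e(vowel)+9=n, a(vowel)+9=j, r(cons)+4=v, y(cons)+4=c.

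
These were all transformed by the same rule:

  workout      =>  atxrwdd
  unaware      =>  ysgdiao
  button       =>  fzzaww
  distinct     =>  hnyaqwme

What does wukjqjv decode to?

In workout: w→a is +4, o→t is +5, r→x is +6, k→r is +7 — the shift increases by 1 each position. Each letter shifts forward by (position + 4), i.e. 4, 5, 6, … — the shift grows by one for each successive letter.
Reversing it on wukjqjv: w−4=s, u−5=p, k−6=e, j−7=c, q−8=i, j−9=a, v−10=l.

special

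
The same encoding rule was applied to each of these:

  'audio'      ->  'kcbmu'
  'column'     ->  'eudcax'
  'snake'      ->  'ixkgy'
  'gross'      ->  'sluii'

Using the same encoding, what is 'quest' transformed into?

a(0)→k(10) and u(20)→c(2) fit y≡23x+10 (mod 26); the inverse of 23 mod 26 is 17. Each letter's alphabet position (a=0..z=25) is mapped through 23·x+10 mod 26 — an affine cipher.
On quest: q(16)→23·16+10≡14=o; u(20)→23·20+10≡2=c; e(4)→23·4+10≡24=y; s(18)→23·18+10≡8=i; t(19)→23·19+10≡5=f (all mod 26).

ocyif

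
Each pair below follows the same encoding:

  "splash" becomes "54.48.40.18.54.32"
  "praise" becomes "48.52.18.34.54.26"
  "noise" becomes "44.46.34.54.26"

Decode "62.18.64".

Each letter becomes 2×(its alphabet position, a=1..z=26) + 16.
Reversing it on 62.18.64: 62→(62−16)÷2=23=w, 18→(18−16)÷2=1=a, 64→(64−16)÷2=24=x.

wax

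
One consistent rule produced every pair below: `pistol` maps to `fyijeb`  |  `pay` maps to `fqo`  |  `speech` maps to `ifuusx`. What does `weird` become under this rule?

Compare letters: p→f is +16, i→y is +16, s→i is +16 — a constant shift. Each letter is shifted forward by 16 in the alphabet (a Caesar shift of +16).
On weird: w+16=m, e+16=u, i+16=y, r+16=h, d+16=t.

muyht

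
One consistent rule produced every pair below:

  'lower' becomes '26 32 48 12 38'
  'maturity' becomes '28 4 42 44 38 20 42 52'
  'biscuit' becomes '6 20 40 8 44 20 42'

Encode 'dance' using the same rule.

10 4 30 8 12

l(#12)→26 and o(#15)→32: differences scale by 2, so n = 2·pos + 2. The formula is n = 2×(alphabet index, a=1) + 2.
On dance: d=4→10, a=1→4, n=14→30, c=3→8, e=5→12.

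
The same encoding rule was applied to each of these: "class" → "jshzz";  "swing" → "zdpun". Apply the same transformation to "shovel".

Compare letters: c→j is +7, l→s is +7, a→h is +7 — a constant shift. Every letter moves 7 places later in the alphabet, wrapping around z→a.
For shovel: s+7=z, h+7=o, o+7=v, v+7=c, e+7=l, l+7=s.

zovcls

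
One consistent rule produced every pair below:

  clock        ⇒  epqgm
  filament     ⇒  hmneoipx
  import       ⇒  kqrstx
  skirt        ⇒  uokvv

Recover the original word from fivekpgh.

detailed

Shifts by position in clock: pos 0: c→e (+2), pos 1: l→p (+4), pos 2: o→q (+2), pos 3: c→g (+4) — repeating every 2. A repeating key of period 2 is used — shifts +2, +4 over and over.
Reversing it on fivekpgh: f−2=d, i−4=e, v−2=t, e−4=a, k−2=i, p−4=l, g−2=e, h−4=d.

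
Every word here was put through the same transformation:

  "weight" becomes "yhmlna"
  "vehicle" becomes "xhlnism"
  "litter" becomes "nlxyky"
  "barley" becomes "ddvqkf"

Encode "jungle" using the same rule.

Each letter shifts forward by (position + 2), i.e. 2, 3, 4, … — the shift grows by one for each successive letter.
Applying it to jungle: j+2=l, u+3=x, n+4=r, g+5=l, l+6=r, e+7=l.

lxrlrl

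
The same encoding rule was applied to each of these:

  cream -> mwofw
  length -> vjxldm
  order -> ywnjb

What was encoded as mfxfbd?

Shifts by position in cream: pos 0: c→m (+10), pos 1: r→w (+5), pos 2: e→o (+10), pos 3: a→f (+5) — repeating every 2. A repeating key of period 2 is used — shifts +10, +5 over and over.
Decoding mfxfbd: m−10=c, f−5=a, x−10=n, f−5=a, b−10=r, d−5=y.

canary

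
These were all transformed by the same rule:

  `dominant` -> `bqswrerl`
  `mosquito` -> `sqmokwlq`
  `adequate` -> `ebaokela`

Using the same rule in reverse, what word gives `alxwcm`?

ethics

d(3)→b(1) and o(14)→q(16) fit y≡25x+4 (mod 26); the inverse of 25 mod 26 is 25. Each letter's alphabet position (a=0..z=25) is mapped through 25·x+4 mod 26 — an affine cipher.
Undoing it on alxwcm: a(0)→25·(0−4)≡4=e; l(11)→25·(11−4)≡19=t; x(23)→25·(23−4)≡7=h; w(22)→25·(22−4)≡8=i; c(2)→25·(2−4)≡2=c; m(12)→25·(12−4)≡18=s (all mod 26).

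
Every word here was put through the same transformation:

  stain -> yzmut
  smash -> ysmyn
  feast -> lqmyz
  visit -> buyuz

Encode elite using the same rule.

qruzq

The shift depends on letter class: consonant s→y is +6, but vowel a→m is +12. Vowels shift forward by 12 and consonants shift forward by 6.
For elite: e(vowel)+12=q, l(cons)+6=r, i(vowel)+12=u, t(cons)+6=z, e(vowel)+12=q.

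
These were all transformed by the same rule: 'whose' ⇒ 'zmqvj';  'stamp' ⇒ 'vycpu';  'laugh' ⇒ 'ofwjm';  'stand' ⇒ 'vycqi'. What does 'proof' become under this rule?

swqrk

A repeating key of period 3 is used — shifts +3, +5, +2 over and over.
On proof: p+3=s, r+5=w, o+2=q, o+3=r, f+5=k.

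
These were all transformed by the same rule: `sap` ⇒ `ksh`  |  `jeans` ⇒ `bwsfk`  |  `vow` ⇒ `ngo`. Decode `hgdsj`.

Compare letters: s→k is +18, a→s is +18, p→h is +18 — a constant shift. Every letter moves 18 places later in the alphabet, wrapping around z→a.
Decoding hgdsj: h−18=p, g−18=o, d−18=l, s−18=a, j−18=r.

polar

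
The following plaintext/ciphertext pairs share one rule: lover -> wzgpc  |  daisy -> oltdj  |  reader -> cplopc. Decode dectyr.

string

This is a Caesar cipher with shift 11.
Reversing it on dectyr: d−11=s, e−11=t, c−11=r, t−11=i, y−11=n, r−11=g.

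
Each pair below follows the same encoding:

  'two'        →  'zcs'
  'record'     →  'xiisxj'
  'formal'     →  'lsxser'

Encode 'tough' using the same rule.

The shift depends on letter class: consonant t→z is +6, but vowel o→s is +4. The rule splits by letter class: vowels +4, consonants +6.
On tough: t(cons)+6=z, o(vowel)+4=s, u(vowel)+4=y, g(cons)+6=m, h(cons)+6=n.

zsymn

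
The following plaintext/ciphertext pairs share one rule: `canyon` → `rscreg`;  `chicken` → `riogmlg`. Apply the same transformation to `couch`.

lgysg

Read the word backwards and shift each letter +4.
Applying it to couch: reverse → hcuoc; then shift: h+4=l, c+4=g, u+4=y, o+4=s, c+4=g.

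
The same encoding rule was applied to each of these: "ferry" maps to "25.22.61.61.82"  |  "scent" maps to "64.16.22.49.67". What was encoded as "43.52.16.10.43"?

f(#6)→25 and e(#5)→22: differences scale by 3, so n = 3·pos + 7. The formula is n = 3×(alphabet index, a=1) + 7.
Undoing it on 43.52.16.10.43: 43→(43−7)÷3=12=l, 52→(52−7)÷3=15=o, 16→(16−7)÷3=3=c, 10→(10−7)÷3=1=a, 43→(43−7)÷3=12=l.

local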